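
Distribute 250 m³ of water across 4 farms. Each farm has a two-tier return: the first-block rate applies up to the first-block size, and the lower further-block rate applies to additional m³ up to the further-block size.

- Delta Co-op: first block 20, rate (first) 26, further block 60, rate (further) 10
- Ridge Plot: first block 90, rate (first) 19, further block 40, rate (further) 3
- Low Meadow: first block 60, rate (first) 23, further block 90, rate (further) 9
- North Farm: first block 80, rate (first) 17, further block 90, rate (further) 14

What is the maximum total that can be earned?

Rank every tier by rate: Delta Co-op/first 26 > Low Meadow/first 23 > Ridge Plot/first 19 > North Farm/first 17 > North Farm/second 14 > Delta Co-op/second 10 > Low Meadow/second 9 > Ridge Plot/second 3.
Delta Co-op first at 26: fill all 20 — 230 left.
Low Meadow first at 23: fill all 60 — 170 left.
Ridge Plot/first (19): +90 — 80 left.
North Farm/first (17): +80 — 0 left.
Total = 26×20 + 23×60 + 19×90 + 17×80 = 4970.

4970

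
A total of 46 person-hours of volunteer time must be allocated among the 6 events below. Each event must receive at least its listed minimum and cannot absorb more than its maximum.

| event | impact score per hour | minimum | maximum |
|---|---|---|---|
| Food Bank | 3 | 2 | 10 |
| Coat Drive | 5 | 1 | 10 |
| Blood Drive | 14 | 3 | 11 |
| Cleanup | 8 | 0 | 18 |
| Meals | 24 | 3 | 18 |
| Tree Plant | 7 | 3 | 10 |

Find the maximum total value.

Meeting every minimum uses 2+1+3+0+3+3 = 12 person-hours, leaving 34.
Rank by impact score per hour: Meals 24 > Blood Drive 14 > Cleanup 8 > Tree Plant 7 > Coat Drive 5 > Food Bank 3.
Give Meals 15 more to hit its cap of 18 — 19 left.
Give Blood Drive 8 more to hit its cap of 11 — 11 left.
Only 11 left; Cleanup takes them to reach 11.
Total = 3×2 + 5×1 + 14×11 + 8×11 + 24×18 + 7×3 = 706.

706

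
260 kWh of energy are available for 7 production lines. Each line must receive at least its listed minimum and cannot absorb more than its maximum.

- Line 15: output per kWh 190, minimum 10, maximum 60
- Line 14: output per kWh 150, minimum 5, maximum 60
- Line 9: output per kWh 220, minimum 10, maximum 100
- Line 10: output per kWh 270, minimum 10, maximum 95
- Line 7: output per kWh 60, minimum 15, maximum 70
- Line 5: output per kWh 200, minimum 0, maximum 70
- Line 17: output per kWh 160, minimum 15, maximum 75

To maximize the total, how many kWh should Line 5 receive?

20

Meeting every minimum uses 10+5+10+10+15+0+15 = 65 kWh, leaving 195.
Highest output per kWh first: Line 10 270 > Line 9 220 > Line 5 200 > Line 15 190 > Line 17 160 > Line 14 150 > Line 7 60.
Line 10: +85 to 95 (cap) — 110 left.
Give Line 9 90 more to hit its cap of 100 — 20 left.
Line 5: +20 (room for 70) → 20. Pool exhausted.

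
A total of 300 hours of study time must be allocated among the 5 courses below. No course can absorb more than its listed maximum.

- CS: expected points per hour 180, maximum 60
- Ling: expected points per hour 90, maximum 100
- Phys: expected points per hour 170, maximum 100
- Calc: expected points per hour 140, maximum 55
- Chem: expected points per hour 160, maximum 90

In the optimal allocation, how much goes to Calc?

50

Order the courses by expected points per hour: CS 180 > Phys 170 > Chem 160 > Calc 140 > Ling 90.
CS: +60 to 60 (cap) — 240 left.
Give Phys 100 to hit its cap of 100 — 140 left.
Give Chem 90 to hit its cap of 90 — 50 left.
Only 50 left; Calc takes them to reach 50.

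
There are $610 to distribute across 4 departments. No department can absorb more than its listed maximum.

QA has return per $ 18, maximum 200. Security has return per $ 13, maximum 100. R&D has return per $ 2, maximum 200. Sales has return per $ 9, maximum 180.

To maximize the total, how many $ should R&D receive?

130

Highest return per $ first: QA 18 > Security 13 > Sales 9 > R&D 2.
QA takes 200 to reach its cap of 200 → 410 left.
Give Security 100 to hit its cap of 100 → 310 left.
Give Sales 180 to hit its cap of 180 → 130 left.
R&D: +130 (room for 200) → 130. Pool exhausted.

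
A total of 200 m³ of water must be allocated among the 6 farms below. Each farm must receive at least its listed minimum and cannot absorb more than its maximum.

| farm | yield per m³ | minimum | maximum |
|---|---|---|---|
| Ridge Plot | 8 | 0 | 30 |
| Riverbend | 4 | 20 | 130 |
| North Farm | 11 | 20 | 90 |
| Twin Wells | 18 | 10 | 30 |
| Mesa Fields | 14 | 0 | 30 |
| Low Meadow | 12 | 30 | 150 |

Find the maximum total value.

2460

Meeting every minimum uses 0+20+20+10+0+30 = 80 m³, leaving 120.
Highest yield per m³ first: Twin Wells 18 > Mesa Fields 14 > Low Meadow 12 > North Farm 11 > Ridge Plot 8 > Riverbend 4.
Twin Wells: +20 to 30 (cap) — 100 left.
Give Mesa Fields 30 more to hit its cap of 30 — 70 left.
Low Meadow: +70 (room for 120) → 100. Pool exhausted.
Total = 4×20 + 11×20 + 18×30 + 14×30 + 12×100 = 2460.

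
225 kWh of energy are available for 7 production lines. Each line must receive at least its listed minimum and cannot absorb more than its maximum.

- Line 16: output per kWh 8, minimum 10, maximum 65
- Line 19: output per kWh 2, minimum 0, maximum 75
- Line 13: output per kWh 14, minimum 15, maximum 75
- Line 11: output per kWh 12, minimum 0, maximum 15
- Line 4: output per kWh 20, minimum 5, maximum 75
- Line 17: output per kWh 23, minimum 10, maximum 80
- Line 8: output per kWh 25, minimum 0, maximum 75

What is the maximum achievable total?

4905

Meeting every minimum uses 10+0+15+0+5+10+0 = 40 kWh, leaving 185.
Highest output per kWh first: Line 8 25 > Line 17 23 > Line 4 20 > Line 13 14 > Line 11 12 > Line 16 8 > Line 19 2.
Line 8: +75 to 75 (cap) — 110 left.
Give Line 17 70 more to hit its cap of 80 — 40 left.
Line 4: +40 (room for 70) → 45. Pool exhausted.
Total = 8×10 + 14×15 + 20×45 + 23×80 + 25×75 = 4905.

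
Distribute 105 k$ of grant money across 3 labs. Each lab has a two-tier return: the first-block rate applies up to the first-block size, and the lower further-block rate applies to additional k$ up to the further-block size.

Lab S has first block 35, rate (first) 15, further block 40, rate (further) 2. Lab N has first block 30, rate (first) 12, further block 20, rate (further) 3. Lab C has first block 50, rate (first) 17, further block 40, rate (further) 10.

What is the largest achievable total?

Order all 6 blocks by rate: Lab C/T1 17 > Lab S/T1 15 > Lab N/T1 12 > Lab C/T2 10 > Lab N/T2 3 > Lab S/T2 2.
Fill Lab C T1 block (50 at 17) → 55 left.
Lab S T1 at 15: fill all 35 → 20 left.
20 remain; put them into Lab N T1 at 12.
Total = 17×50 + 15×35 + 12×20 = 1615.

1615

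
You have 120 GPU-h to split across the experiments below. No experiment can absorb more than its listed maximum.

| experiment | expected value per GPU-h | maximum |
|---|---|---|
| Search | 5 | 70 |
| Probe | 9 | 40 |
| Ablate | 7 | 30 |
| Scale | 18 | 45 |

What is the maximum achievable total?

Rank by expected value per GPU-h: Scale 18 > Probe 9 > Ablate 7 > Search 5.
Give Scale 45 to hit its cap of 45 — 75 left.
Probe: +40 to 40 (cap) — 35 left.
Ablate: +30 to 30 (cap) — 5 left.
Only 5 left; Search takes them to reach 5.
Total = 5×5 + 9×40 + 7×30 + 18×45 = 1405.

1405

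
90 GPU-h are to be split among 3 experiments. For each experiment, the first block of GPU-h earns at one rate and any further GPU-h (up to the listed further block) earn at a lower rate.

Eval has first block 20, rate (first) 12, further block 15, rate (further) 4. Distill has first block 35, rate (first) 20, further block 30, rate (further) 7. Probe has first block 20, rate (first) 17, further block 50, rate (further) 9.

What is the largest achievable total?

1415

Rank every tier by rate: Distill/first 20 > Probe/first 17 > Eval/first 12 > Probe/second 9 > Distill/second 7 > Eval/second 4.
Distill first at 20: fill all 35 → 55 left.
Fill Probe first block (20 at 17) → 35 left.
Fill Eval first block (20 at 12) → 15 left.
15 remain; put them into Probe second at 9.
Total = 20×35 + 17×20 + 12×20 + 9×15 = 1415.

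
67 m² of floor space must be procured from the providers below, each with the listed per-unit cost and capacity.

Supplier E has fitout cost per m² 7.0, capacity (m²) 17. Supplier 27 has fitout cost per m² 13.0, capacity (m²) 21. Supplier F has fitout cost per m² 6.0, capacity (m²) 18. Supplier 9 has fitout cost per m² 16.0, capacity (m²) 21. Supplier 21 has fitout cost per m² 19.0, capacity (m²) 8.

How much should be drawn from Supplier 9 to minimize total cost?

Cheapest first:
Supplier F (6.0): use full 18 → 49 m² to go.
Supplier E (7.0): use full 17 → 32 m² to go.
Supplier 27 at 13.0: take all 21 m² → 11 still needed.
Take 11 from Supplier 9 at 16.0 to finish.
Supplier 21: unused.

11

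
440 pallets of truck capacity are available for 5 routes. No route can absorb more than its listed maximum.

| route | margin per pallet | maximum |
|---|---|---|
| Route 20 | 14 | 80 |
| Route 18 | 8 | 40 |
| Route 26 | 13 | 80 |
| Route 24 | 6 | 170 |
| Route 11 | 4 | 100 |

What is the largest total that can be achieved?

3780

Rank by margin per pallet: Route 20 14 > Route 26 13 > Route 18 8 > Route 24 6 > Route 11 4.
Give Route 20 80 to hit its cap of 80 ; 360 left.
Route 26: +80 to 80 (cap) ; 280 left.
Route 18: +40 to 40 (cap) ; 240 left.
Give Route 24 170 to hit its cap of 170 ; 70 left.
Route 11 has room for 100 but only 70 remain, so it gets 70.
Total = 14×80 + 8×40 + 13×80 + 6×170 + 4×70 = 3780.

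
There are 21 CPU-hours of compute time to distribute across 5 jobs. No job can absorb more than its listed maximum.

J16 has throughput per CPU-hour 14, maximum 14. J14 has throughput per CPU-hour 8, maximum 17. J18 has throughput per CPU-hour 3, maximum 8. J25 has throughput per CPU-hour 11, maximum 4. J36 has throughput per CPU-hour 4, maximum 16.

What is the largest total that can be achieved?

Rank by throughput per CPU-hour: J16 14 > J25 11 > J14 8 > J36 4 > J18 3.
J16: +14 to 14 (cap) → 7 left.
Give J25 4 to hit its cap of 4 → 3 left.
J14 has room for 17 but only 3 remain, so it gets 3.
Total = 14×14 + 8×3 + 11×4 = 264.

264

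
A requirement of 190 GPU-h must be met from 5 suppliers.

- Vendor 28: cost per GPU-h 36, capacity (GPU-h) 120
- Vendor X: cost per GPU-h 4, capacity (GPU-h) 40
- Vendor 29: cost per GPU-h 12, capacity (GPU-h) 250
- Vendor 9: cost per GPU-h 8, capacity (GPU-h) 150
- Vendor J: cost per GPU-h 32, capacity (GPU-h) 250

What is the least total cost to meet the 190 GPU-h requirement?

Fill from the cheapest supplier first.
Take 40 from Vendor X at 4 → need 150 more.
Vendor 9 at 8: take all 150 GPU-h → 0 still needed.
Vendor 29, Vendor J, Vendor 28: unused.
Cost = 40×4 + 150×8 = 1360.

1360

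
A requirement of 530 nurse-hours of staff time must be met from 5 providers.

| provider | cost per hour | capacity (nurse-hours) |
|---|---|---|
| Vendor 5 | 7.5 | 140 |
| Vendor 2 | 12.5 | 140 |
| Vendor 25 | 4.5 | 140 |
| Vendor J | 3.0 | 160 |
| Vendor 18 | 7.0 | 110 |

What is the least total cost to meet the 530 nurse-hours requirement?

2780

Fill from the cheapest provider first.
Vendor J (3.0): use full 160 — 370 nurse-hours to go.
Vendor 25 (4.5): use full 140 — 230 nurse-hours to go.
Vendor 18 (7.0): use full 110 — 120 nurse-hours to go.
Vendor 5 (7.5): take the remaining 120 — done.
Vendor 2: unused.
Cost = 160×3.0 + 140×4.5 + 110×7.0 + 120×7.5 = 2780.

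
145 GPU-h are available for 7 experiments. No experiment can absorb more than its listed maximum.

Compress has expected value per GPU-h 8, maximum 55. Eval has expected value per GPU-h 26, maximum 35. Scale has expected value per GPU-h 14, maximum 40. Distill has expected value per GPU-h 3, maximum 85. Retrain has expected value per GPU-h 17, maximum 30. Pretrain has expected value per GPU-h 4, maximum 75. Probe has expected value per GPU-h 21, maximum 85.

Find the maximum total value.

Order the experiments by expected value per GPU-h: Eval 26 > Probe 21 > Retrain 17 > Scale 14 > Compress 8 > Pretrain 4 > Distill 3.
Give Eval 35 to hit its cap of 35 → 110 left.
Give Probe 85 to hit its cap of 85 → 25 left.
Only 25 left; Retrain takes them to reach 25.
Total = 26×35 + 17×25 + 21×85 = 3120.

3120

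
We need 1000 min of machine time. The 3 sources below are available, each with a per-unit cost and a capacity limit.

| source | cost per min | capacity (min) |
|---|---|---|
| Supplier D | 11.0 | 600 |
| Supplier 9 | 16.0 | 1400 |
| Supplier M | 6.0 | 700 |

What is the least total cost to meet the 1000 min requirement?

Cheapest first:
Take 700 from Supplier M at 6.0 — need 300 more.
Supplier D (11.0): take the remaining 300 — done.
Supplier 9: unused.
Cost = 700×6.0 + 300×11.0 = 7500.

7500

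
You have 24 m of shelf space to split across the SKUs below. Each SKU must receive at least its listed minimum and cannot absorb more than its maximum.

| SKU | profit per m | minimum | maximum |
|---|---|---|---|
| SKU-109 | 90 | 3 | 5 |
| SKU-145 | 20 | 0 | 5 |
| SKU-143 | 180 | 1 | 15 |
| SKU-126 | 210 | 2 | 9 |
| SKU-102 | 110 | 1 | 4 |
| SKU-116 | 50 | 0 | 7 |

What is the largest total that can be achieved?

Meeting every minimum uses 3+0+1+2+1+0 = 7 m, leaving 17.
Order the SKUs by profit per m: SKU-126 210 > SKU-143 180 > SKU-102 110 > SKU-109 90 > SKU-116 50 > SKU-145 20.
SKU-126 takes 7 more to reach its cap of 9 ; 10 left.
Only 10 left; SKU-143 takes them to reach 11.
Total = 90×3 + 180×11 + 210×9 + 110×1 = 4250.

4250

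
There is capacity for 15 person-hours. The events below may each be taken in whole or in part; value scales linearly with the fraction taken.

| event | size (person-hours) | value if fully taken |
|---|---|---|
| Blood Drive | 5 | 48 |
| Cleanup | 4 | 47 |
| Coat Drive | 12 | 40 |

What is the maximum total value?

Rank by value-to-size ratio: Cleanup 47/4≈11.8, Blood Drive 48/5≈9.6, Coat Drive 40/12≈3.33.
Take all of Cleanup (4 person-hours, value 47) → 11 person-hours left.
All 5 person-hours of Blood Drive fit (value 48) → 6 remain.
Fill the last 6 person-hours with part of Coat Drive: 6/12 of it earns 20.
Total value = 115.

115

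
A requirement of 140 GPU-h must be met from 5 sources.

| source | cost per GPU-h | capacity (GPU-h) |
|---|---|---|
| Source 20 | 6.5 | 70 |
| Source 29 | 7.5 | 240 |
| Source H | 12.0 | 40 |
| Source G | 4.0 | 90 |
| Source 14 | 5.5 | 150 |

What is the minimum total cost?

635

Cheapest first:
Source G at 4.0: take all 90 GPU-h ; 50 still needed.
Source 14 (5.5): take the remaining 50 ; done.
Source 20, Source 29, Source H: unused.
Cost = 90×4.0 + 50×5.5 = 635.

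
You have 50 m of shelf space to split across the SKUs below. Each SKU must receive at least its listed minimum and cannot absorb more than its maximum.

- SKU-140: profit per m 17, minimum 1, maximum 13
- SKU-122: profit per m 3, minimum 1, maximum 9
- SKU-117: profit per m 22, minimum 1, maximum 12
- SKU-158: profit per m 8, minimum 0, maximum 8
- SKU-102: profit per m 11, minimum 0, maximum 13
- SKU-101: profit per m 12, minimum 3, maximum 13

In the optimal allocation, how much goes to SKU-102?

Meeting every minimum uses 1+1+1+0+0+3 = 6 m, leaving 44.
Highest profit per m first: SKU-117 22 > SKU-140 17 > SKU-101 12 > SKU-102 11 > SKU-158 8 > SKU-122 3.
Give SKU-117 11 more to hit its cap of 12 → 33 left.
SKU-140 takes 12 more to reach its cap of 13 → 21 left.
Give SKU-101 10 more to hit its cap of 13 → 11 left.
Only 11 left; SKU-102 takes them to reach 11.

11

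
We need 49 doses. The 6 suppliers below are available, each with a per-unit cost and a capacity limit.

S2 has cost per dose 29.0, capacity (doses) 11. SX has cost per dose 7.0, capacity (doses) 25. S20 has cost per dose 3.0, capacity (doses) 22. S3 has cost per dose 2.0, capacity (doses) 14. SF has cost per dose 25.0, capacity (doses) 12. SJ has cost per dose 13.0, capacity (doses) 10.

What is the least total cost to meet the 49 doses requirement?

Use suppliers in increasing cost order.
Take 14 from S3 at 2.0 ; need 35 more.
S20 (3.0): use full 22 ; 13 doses to go.
SX (7.0): take the remaining 13 ; done.
SJ, SF, S2: unused.
Cost = 14×2.0 + 22×3.0 + 13×7.0 = 185.

185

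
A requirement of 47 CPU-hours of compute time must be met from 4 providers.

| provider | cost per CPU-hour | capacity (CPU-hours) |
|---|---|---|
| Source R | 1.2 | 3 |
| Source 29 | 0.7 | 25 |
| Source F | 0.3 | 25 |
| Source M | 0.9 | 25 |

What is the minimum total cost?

Fill from the cheapest provider first.
Source F (0.3): use full 25 → 22 CPU-hours to go.
Source 29 at 0.7: take 22 of its 25 → requirement met.
Source M, Source R: unused.
Cost = 25×0.3 + 22×0.7 = 22.9.

22.9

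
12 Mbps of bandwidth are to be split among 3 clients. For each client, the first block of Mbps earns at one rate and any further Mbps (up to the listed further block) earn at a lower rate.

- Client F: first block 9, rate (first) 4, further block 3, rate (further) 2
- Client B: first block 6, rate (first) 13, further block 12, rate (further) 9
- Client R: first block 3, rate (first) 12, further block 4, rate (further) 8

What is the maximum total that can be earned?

Rank every tier by rate: Client B/tier1 13 > Client R/tier1 12 > Client B/tier2 9 > Client R/tier2 8 > Client F/tier1 4 > Client F/tier2 2.
Client B/tier1 (13): +6 → 6 left.
Client R tier1 at 12: fill all 3 → 3 left.
3 remain; put them into Client B tier2 at 9.
Total = 13×6 + 12×3 + 9×3 = 141.

141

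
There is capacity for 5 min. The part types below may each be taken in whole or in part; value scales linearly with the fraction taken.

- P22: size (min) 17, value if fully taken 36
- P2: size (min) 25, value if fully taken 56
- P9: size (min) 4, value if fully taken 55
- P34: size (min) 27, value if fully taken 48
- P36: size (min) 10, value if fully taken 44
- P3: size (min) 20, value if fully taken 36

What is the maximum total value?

59.4

Rank by value-to-size ratio: P9 55/4≈13.8, P36 44/10≈4.4, P2 56/25≈2.24, P22 36/17≈2.12, P3 36/20≈1.8, P34 48/27≈1.78.
All 4 min of P9 fit (value 55) ; 1 remain.
Fill the last 1 min with part of P36: 1/10 of it earns 4.4.
Total value = 59.4.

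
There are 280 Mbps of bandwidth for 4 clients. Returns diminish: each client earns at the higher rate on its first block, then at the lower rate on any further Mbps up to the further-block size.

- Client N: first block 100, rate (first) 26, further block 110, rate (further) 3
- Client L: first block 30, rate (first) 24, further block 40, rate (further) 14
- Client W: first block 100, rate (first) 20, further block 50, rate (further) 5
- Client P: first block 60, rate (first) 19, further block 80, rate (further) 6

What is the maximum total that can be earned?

6270

Order all 8 blocks by rate: Client N/T1 26 > Client L/T1 24 > Client W/T1 20 > Client P/T1 19 > Client L/T2 14 > Client P/T2 6 > Client W/T2 5 > Client N/T2 3.
Client N/T1 (26): +100 — 180 left.
Client L T1 at 24: fill all 30 — 150 left.
Fill Client W T1 block (100 at 20) — 50 left.
Client P T1 at 19: only 50 left, fill 50.
Total = 26×100 + 24×30 + 20×100 + 19×50 = 6270.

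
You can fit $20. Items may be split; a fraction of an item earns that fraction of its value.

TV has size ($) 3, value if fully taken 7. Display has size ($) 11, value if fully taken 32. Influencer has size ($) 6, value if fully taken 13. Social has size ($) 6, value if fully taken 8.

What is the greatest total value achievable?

52

Best value per unit of size first: Display 32/11≈2.91, TV 7/3≈2.33, Influencer 13/6≈2.17, Social 8/6≈1.33.
All 11 $ of Display fit (value 32) → 9 remain.
All 3 $ of TV fit (value 7) → 6 remain.
Take all of Influencer (6 $, value 13) → 0 $ left.
Total value = 52.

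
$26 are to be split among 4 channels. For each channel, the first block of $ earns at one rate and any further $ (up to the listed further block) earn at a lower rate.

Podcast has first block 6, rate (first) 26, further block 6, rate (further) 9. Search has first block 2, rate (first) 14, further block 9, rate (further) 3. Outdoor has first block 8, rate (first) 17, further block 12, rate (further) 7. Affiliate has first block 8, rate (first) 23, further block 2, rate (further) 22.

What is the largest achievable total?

Order all 8 blocks by rate: Podcast/first 26 > Affiliate/first 23 > Affiliate/second 22 > Outdoor/first 17 > Search/first 14 > Podcast/second 9 > Outdoor/second 7 > Search/second 3.
Fill Podcast first block (6 at 26) — 20 left.
Fill Affiliate first block (8 at 23) — 12 left.
Affiliate/second (22): +2 — 10 left.
Fill Outdoor first block (8 at 17) — 2 left.
Search/first (14): +2 — 0 left.
Total = 26×6 + 23×8 + 22×2 + 17×8 + 14×2 = 548.

548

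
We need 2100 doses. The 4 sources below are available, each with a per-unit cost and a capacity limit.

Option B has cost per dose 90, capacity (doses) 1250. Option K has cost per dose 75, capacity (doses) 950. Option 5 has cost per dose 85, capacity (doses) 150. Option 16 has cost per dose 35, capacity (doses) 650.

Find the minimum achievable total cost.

Cheapest first:
Option 16 (35): use full 650 → 1450 doses to go.
Option K at 75: take all 950 doses → 500 still needed.
Take 150 from Option 5 at 85 → need 350 more.
Option B at 90: take 350 of its 1250 → requirement met.
Cost = 650×35 + 950×75 + 150×85 + 350×90 = 138250.

138250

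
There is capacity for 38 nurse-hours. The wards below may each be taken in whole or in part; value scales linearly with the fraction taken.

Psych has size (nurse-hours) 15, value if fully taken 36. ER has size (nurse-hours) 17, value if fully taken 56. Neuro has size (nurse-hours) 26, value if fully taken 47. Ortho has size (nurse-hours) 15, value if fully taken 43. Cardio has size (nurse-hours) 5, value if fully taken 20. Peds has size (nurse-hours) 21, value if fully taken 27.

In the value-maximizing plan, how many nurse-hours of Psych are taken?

Best value per unit of size first: Cardio 20/5≈4, ER 56/17≈3.29, Ortho 43/15≈2.87, Psych 36/15≈2.4, Neuro 47/26≈1.81, Peds 27/21≈1.29.
All 5 nurse-hours of Cardio fit (value 20) — 33 remain.
All 17 nurse-hours of ER fit (value 56) — 16 remain.
Take all of Ortho (15 nurse-hours, value 43) — 1 nurse-hours left.
Only 1 nurse-hours remain; take 1/15 of Psych for value 36×1/15 = 2.4.

1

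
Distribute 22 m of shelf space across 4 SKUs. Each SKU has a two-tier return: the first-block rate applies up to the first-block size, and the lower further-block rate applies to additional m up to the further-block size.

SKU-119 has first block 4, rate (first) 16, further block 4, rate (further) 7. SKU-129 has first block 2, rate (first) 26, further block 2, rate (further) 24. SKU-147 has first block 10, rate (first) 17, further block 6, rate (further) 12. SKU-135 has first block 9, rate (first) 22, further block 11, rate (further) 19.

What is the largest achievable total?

Rank every tier by rate: SKU-129/T1 26 > SKU-129/T2 24 > SKU-135/T1 22 > SKU-135/T2 19 > SKU-147/T1 17 > SKU-119/T1 16 > SKU-147/T2 12 > SKU-119/T2 7.
SKU-129 T1 at 26: fill all 2 — 20 left.
Fill SKU-129 T2 block (2 at 24) — 18 left.
Fill SKU-135 T1 block (9 at 22) — 9 left.
SKU-135 T2 at 19: only 9 left, fill 9.
Total = 26×2 + 24×2 + 22×9 + 19×9 = 469.

469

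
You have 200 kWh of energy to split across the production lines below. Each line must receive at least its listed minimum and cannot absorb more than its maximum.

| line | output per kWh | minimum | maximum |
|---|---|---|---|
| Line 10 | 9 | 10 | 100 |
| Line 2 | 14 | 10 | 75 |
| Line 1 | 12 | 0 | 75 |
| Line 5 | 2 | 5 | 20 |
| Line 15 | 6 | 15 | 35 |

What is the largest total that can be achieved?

Meeting every minimum uses 10+10+0+5+15 = 40 kWh, leaving 160.
Order the production lines by output per kWh: Line 2 14 > Line 1 12 > Line 10 9 > Line 15 6 > Line 5 2.
Line 2: +65 to 75 (cap) → 95 left.
Line 1: +75 to 75 (cap) → 20 left.
Line 10: +20 (room for 90) → 30. Pool exhausted.
Total = 9×30 + 14×75 + 12×75 + 2×5 + 6×15 = 2320.

2320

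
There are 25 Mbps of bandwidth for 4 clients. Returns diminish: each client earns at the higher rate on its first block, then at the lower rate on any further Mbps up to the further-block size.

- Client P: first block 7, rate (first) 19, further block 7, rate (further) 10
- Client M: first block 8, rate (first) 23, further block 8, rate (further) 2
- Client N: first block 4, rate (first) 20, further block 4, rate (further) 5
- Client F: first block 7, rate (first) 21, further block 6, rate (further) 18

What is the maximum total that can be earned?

525

Rank every tier by rate: Client M/tier1 23 > Client F/tier1 21 > Client N/tier1 20 > Client P/tier1 19 > Client F/tier2 18 > Client P/tier2 10 > Client N/tier2 5 > Client M/tier2 2.
Client M/tier1 (23): +8 → 17 left.
Client F/tier1 (21): +7 → 10 left.
Client N tier1 at 20: fill all 4 → 6 left.
Client P tier1 at 19: only 6 left, fill 6.
Total = 23×8 + 21×7 + 20×4 + 19×6 = 525.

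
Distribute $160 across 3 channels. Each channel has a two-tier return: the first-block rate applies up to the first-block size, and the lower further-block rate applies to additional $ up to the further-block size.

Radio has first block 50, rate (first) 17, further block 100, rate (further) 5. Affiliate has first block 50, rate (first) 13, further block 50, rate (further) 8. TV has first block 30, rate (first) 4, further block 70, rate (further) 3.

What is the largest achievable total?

1950

Order all 6 blocks by rate: Radio/T1 17 > Affiliate/T1 13 > Affiliate/T2 8 > Radio/T2 5 > TV/T1 4 > TV/T2 3.
Fill Radio T1 block (50 at 17) — 110 left.
Affiliate/T1 (13): +50 — 60 left.
Affiliate/T2 (8): +50 — 10 left.
10 remain; put them into Radio T2 at 5.
Total = 17×50 + 13×50 + 8×50 + 5×10 = 1950.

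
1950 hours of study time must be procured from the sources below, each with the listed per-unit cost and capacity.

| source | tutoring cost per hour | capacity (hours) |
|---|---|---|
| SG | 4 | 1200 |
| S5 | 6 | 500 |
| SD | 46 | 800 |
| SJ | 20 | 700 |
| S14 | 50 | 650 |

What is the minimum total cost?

Fill from the cheapest source first.
Take 1200 from SG at 4 → need 750 more.
Take 500 from S5 at 6 → need 250 more.
SJ (20): take the remaining 250 → done.
SD, S14: unused.
Cost = 1200×4 + 500×6 + 250×20 = 12800.

12800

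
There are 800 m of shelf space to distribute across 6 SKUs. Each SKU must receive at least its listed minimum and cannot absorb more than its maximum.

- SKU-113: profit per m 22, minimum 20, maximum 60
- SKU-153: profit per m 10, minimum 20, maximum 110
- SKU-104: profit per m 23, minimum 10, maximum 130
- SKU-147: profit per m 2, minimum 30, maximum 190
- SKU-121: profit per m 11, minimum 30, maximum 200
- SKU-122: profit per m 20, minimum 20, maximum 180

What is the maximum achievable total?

11450

Meeting every minimum uses 20+20+10+30+30+20 = 130 m, leaving 670.
Highest profit per m first: SKU-104 23 > SKU-113 22 > SKU-122 20 > SKU-121 11 > SKU-153 10 > SKU-147 2.
Give SKU-104 120 more to hit its cap of 130 → 550 left.
SKU-113 takes 40 more to reach its cap of 60 → 510 left.
SKU-122 takes 160 more to reach its cap of 180 → 350 left.
SKU-121: +170 to 200 (cap) → 180 left.
Give SKU-153 90 more to hit its cap of 110 → 90 left.
SKU-147 has room for 160 more but only 90 remain, so it gets 120.
Total = 22×60 + 10×110 + 23×130 + 2×120 + 11×200 + 20×180 = 11450.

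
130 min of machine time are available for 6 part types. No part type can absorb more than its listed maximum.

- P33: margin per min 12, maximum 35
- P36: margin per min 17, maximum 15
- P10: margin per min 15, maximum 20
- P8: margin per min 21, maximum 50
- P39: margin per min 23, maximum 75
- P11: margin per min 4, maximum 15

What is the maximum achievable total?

Order the part types by margin per min: P39 23 > P8 21 > P36 17 > P10 15 > P33 12 > P11 4.
P39 takes 75 to reach its cap of 75 ; 55 left.
Give P8 50 to hit its cap of 50 ; 5 left.
Only 5 left; P36 takes them to reach 5.
Total = 17×5 + 21×50 + 23×75 = 2860.

2860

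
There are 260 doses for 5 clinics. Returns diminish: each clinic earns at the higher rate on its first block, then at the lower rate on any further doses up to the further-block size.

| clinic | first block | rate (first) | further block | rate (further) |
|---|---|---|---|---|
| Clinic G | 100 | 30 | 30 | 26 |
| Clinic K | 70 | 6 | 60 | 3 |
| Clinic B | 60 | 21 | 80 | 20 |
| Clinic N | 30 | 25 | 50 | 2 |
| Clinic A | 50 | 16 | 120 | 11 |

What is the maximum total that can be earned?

6590

Rank every tier by rate: Clinic G/tier1 30 > Clinic G/tier2 26 > Clinic N/tier1 25 > Clinic B/tier1 21 > Clinic B/tier2 20 > Clinic A/tier1 16 > Clinic A/tier2 11 > Clinic K/tier1 6 > Clinic K/tier2 3 > Clinic N/tier2 2.
Clinic G/tier1 (30): +100 → 160 left.
Clinic G/tier2 (26): +30 → 130 left.
Clinic N/tier1 (25): +30 → 100 left.
Clinic B/tier1 (21): +60 → 40 left.
Clinic B tier2 at 20: only 40 left, fill 40.
Total = 30×100 + 26×30 + 25×30 + 21×60 + 20×40 = 6590.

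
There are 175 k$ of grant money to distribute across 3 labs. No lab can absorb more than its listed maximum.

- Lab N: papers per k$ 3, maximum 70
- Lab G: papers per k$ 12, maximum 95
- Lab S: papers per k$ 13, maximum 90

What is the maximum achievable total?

Rank by papers per k$: Lab S 13 > Lab G 12 > Lab N 3.
Lab S takes 90 to reach its cap of 90 → 85 left.
Lab G has room for 95 but only 85 remain, so it gets 85.
Total = 12×85 + 13×90 = 2190.

2190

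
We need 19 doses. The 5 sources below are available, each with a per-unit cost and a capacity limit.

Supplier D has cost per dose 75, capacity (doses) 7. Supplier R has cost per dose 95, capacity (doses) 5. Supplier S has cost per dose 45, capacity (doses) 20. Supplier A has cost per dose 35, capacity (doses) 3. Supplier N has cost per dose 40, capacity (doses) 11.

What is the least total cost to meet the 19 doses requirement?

Use sources in increasing cost order.
Supplier A (35): use full 3 ; 16 doses to go.
Supplier N (40): use full 11 ; 5 doses to go.
Supplier S (45): take the remaining 5 ; done.
Supplier D, Supplier R: unused.
Cost = 3×35 + 11×40 + 5×45 = 770.

770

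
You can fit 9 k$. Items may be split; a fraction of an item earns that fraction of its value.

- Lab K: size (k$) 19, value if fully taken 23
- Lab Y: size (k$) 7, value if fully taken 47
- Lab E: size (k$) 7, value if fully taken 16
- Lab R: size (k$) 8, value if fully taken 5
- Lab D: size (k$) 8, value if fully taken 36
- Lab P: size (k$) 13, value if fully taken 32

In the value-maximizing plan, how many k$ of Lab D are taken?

2

Best value per unit of size first: Lab Y 47/7≈6.71, Lab D 36/8≈4.5, Lab P 32/13≈2.46, Lab E 16/7≈2.29, Lab K 23/19≈1.21, Lab R 5/8≈0.625.
Lab Y: take in full, 7 k$ for value 47 — 2 left.
Fill the last 2 k$ with part of Lab D: 2/8 of it earns 9.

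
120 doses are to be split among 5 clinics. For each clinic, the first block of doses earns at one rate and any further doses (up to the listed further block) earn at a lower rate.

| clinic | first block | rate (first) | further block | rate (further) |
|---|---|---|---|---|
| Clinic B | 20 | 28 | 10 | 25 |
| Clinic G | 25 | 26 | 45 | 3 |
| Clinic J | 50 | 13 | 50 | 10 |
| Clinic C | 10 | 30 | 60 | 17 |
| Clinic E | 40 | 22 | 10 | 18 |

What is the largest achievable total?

Rank every tier by rate: Clinic C/first 30 > Clinic B/first 28 > Clinic G/first 26 > Clinic B/second 25 > Clinic E/first 22 > Clinic E/second 18 > Clinic C/second 17 > Clinic J/first 13 > Clinic J/second 10 > Clinic G/second 3.
Clinic C first at 30: fill all 10 — 110 left.
Clinic B first at 28: fill all 20 — 90 left.
Clinic G first at 26: fill all 25 — 65 left.
Clinic B second at 25: fill all 10 — 55 left.
Clinic E first at 22: fill all 40 — 15 left.
Clinic E/second (18): +10 — 5 left.
Clinic C second at 17: only 5 left, fill 5.
Total = 30×10 + 28×20 + 26×25 + 25×10 + 22×40 + 18×10 + 17×5 = 2905.

2905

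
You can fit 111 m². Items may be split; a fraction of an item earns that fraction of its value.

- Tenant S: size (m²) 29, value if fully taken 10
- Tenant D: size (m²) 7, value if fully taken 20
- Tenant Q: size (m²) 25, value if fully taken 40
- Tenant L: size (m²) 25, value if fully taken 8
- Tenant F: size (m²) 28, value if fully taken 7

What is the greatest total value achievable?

84.25

Best value per unit of size first: Tenant D 20/7≈2.86, Tenant Q 40/25≈1.6, Tenant S 10/29≈0.345, Tenant L 8/25≈0.32, Tenant F 7/28≈0.25.
All 7 m² of Tenant D fit (value 20) → 104 remain.
Take all of Tenant Q (25 m², value 40) → 79 m² left.
Tenant S: take in full, 29 m² for value 10 → 50 left.
Tenant L: take in full, 25 m² for value 8 → 25 left.
25 m² left: a 25/28 share of Tenant F gives 7×25/28 = 6.25.
Total value = 84.25.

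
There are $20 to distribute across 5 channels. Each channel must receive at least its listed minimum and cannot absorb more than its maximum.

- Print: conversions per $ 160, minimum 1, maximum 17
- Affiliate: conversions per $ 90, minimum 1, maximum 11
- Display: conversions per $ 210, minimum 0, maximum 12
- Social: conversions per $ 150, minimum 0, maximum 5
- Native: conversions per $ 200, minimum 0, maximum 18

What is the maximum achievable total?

Meeting every minimum uses 1+1+0+0+0 = 2 $, leaving 18.
Order the channels by conversions per $: Display 210 > Native 200 > Print 160 > Social 150 > Affiliate 90.
Display takes 12 more to reach its cap of 12 — 6 left.
Native: +6 (room for 18) → 6. Pool exhausted.
Total = 160×1 + 90×1 + 210×12 + 200×6 = 3970.

3970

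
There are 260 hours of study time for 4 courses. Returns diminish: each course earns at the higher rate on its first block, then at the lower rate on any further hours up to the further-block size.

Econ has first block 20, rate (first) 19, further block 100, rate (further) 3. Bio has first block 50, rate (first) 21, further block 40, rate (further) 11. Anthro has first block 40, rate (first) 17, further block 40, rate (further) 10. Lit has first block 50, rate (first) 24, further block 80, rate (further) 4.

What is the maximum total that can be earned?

4230

Treat each block as its own option and order by rate: Lit/T1 24 > Bio/T1 21 > Econ/T1 19 > Anthro/T1 17 > Bio/T2 11 > Anthro/T2 10 > Lit/T2 4 > Econ/T2 3.
Lit T1 at 24: fill all 50 ; 210 left.
Bio/T1 (21): +50 ; 160 left.
Econ T1 at 19: fill all 20 ; 140 left.
Anthro T1 at 17: fill all 40 ; 100 left.
Bio T2 at 11: fill all 40 ; 60 left.
Anthro T2 at 10: fill all 40 ; 20 left.
20 remain; put them into Lit T2 at 4.
Total = 24×50 + 21×50 + 19×20 + 17×40 + 11×40 + 10×40 + 4×20 = 4230.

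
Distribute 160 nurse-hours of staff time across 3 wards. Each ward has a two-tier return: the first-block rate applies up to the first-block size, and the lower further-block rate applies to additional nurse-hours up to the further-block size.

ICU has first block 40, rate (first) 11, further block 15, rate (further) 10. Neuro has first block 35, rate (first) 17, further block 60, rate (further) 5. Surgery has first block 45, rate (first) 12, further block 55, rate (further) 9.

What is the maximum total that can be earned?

1950

Order all 6 blocks by rate: Neuro/tier1 17 > Surgery/tier1 12 > ICU/tier1 11 > ICU/tier2 10 > Surgery/tier2 9 > Neuro/tier2 5.
Fill Neuro tier1 block (35 at 17) → 125 left.
Surgery/tier1 (12): +45 → 80 left.
ICU/tier1 (11): +40 → 40 left.
ICU/tier2 (10): +15 → 25 left.
Surgery tier2 at 9: only 25 left, fill 25.
Total = 17×35 + 12×45 + 11×40 + 10×15 + 9×25 = 1950.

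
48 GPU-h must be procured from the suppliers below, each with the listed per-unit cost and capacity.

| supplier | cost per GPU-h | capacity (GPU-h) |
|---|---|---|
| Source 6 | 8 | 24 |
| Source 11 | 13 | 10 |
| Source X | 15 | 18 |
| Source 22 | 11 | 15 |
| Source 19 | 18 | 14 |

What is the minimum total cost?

Use suppliers in increasing cost order.
Source 6 at 8: take all 24 GPU-h ; 24 still needed.
Source 22 at 11: take all 15 GPU-h ; 9 still needed.
Source 11 at 13: take 9 of its 10 ; requirement met.
Source X, Source 19: unused.
Cost = 24×8 + 15×11 + 9×13 = 474.

474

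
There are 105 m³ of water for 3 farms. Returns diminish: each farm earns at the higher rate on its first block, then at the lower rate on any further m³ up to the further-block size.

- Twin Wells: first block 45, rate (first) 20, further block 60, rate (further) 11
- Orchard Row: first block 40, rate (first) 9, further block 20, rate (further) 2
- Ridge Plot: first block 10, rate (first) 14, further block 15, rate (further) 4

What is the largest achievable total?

Rank every tier by rate: Twin Wells/tier1 20 > Ridge Plot/tier1 14 > Twin Wells/tier2 11 > Orchard Row/tier1 9 > Ridge Plot/tier2 4 > Orchard Row/tier2 2.
Twin Wells/tier1 (20): +45 → 60 left.
Fill Ridge Plot tier1 block (10 at 14) → 50 left.
Twin Wells tier2 at 11: only 50 left, fill 50.
Total = 20×45 + 14×10 + 11×50 = 1590.

1590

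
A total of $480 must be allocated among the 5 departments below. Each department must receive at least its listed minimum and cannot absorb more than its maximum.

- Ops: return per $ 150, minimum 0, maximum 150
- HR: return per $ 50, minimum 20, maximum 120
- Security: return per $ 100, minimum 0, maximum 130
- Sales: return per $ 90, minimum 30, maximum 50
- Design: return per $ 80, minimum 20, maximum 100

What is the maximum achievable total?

50500

Meeting every minimum uses 0+20+0+30+20 = 70 $, leaving 410.
Rank by return per $: Ops 150 > Security 100 > Sales 90 > Design 80 > HR 50.
Ops: +150 to 150 (cap) — 260 left.
Give Security 130 more to hit its cap of 130 — 130 left.
Sales: +20 to 50 (cap) — 110 left.
Give Design 80 more to hit its cap of 100 — 30 left.
HR: +30 (room for 100) → 50. Pool exhausted.
Total = 150×150 + 50×50 + 100×130 + 90×50 + 80×100 = 50500.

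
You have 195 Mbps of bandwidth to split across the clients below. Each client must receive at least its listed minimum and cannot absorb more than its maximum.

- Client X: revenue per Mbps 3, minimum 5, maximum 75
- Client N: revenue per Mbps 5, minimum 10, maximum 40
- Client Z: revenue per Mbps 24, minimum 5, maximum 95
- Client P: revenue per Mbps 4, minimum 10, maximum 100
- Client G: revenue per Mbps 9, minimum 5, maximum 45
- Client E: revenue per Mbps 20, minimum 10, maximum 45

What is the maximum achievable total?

3555

Meeting every minimum uses 5+10+5+10+5+10 = 45 Mbps, leaving 150.
Rank by revenue per Mbps: Client Z 24 > Client E 20 > Client G 9 > Client N 5 > Client P 4 > Client X 3.
Client Z: +90 to 95 (cap) — 60 left.
Client E: +35 to 45 (cap) — 25 left.
Client G: +25 (room for 40) → 30. Pool exhausted.
Total = 3×5 + 5×10 + 24×95 + 4×10 + 9×30 + 20×45 = 3555.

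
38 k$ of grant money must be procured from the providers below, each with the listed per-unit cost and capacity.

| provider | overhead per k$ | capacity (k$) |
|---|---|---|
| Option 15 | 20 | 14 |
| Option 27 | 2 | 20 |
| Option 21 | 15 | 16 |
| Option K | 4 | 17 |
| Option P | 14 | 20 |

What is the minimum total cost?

122

Cheapest first:
Take 20 from Option 27 at 2 — need 18 more.
Option K at 4: take all 17 k$ — 1 still needed.
Take 1 from Option P at 14 to finish.
Option 21, Option 15: unused.
Cost = 20×2 + 17×4 + 1×14 = 122.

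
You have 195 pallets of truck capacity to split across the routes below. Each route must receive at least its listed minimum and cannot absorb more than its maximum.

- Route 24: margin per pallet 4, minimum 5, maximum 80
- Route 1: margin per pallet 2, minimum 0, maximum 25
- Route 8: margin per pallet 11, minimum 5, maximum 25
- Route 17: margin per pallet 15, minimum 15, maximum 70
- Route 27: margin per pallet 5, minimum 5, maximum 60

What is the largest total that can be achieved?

1785

Meeting every minimum uses 5+0+5+15+5 = 30 pallets, leaving 165.
Rank by margin per pallet: Route 17 15 > Route 8 11 > Route 27 5 > Route 24 4 > Route 1 2.
Route 17: +55 to 70 (cap) ; 110 left.
Route 8 takes 20 more to reach its cap of 25 ; 90 left.
Route 27: +55 to 60 (cap) ; 35 left.
Only 35 left; Route 24 takes them to reach 40.
Total = 4×40 + 11×25 + 15×70 + 5×60 = 1785.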